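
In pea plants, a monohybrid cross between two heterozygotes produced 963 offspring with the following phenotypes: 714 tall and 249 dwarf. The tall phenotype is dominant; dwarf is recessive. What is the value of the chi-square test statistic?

0.377

For a monohybrid cross between heterozygotes with complete dominance, the expected phenotypic ratio is 3:1.
Expected counts for N = 963 under a 3:1 ratio (total parts = 4):
  tall: 963 × 3/4 = 722.25
  dwarf: 963 × 1/4 = 240.75
χ² = Σ (O − E)² / E
  tall: (714 − 722.25)² / 722.25 = 0.0942
  dwarf: (249 − 240.75)² / 240.75 = 0.2827
χ² = 0.0942 + 0.2827 = 0.3769 ≈ 0.377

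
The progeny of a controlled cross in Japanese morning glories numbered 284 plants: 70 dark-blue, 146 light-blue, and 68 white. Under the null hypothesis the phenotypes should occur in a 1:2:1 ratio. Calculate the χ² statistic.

0.254

The 1:2:1 ratio has 4 parts, so with N = 284 the expected counts are:
  dark-blue: 284 × 1/4 = 71
  light-blue: 284 × 2/4 = 142
  white: 284 × 1/4 = 71
χ² = Σ (O − E)² / E
  dark-blue: (70 − 71)² / 71 = 0.0141
  light-blue: (146 − 142)² / 142 = 0.1127
  white: (68 − 71)² / 71 = 0.1268
χ² = 0.0141 + 0.1127 + 0.1268 = 0.2536 ≈ 0.254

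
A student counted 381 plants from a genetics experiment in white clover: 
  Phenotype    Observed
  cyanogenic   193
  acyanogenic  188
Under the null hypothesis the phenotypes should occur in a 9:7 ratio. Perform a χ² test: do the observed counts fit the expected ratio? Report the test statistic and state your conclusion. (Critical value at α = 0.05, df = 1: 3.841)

Expected counts for N = 381 under a 9:7 ratio (total parts = 16):
  cyanogenic: 381 × 9/16 = 214.3125
  acyanogenic: 381 × 7/16 = 166.6875
χ² = Σ (O − E)² / E
  cyanogenic: (193 − 214.3125)² / 214.3125 = 2.1194
  acyanogenic: (188 − 166.6875)² / 166.6875 = 2.7250
χ² = 2.1194 + 2.7250 = 4.8444 ≈ 4.844
Degrees of freedom = 2 − 1 = 1; critical value at α = 0.05 is 3.841.
Since 4.844 > 3.841, we reject the null hypothesis — the data do not fit the 9:7 ratio.

4.844; not consistent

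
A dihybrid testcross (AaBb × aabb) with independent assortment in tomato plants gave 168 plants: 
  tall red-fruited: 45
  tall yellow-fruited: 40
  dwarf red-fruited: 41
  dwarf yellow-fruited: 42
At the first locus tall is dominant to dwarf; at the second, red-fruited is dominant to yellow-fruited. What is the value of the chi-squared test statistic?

0.333

A dihybrid testcross with independent assortment gives a 1:1:1:1 ratio.
The 1:1:1:1 ratio has 4 parts, so with N = 168 the expected counts are:
  tall red-fruited: 168 × 1/4 = 42
  tall yellow-fruited: 168 × 1/4 = 42
  dwarf red-fruited: 168 × 1/4 = 42
  dwarf yellow-fruited: 168 × 1/4 = 42
χ² = Σ (O − E)² / E
  tall red-fruited: (45 − 42)² / 42 = 0.2143
  tall yellow-fruited: (40 − 42)² / 42 = 0.0952
  dwarf red-fruited: (41 − 42)² / 42 = 0.0238
  dwarf yellow-fruited: (42 − 42)² / 42 = 0.0000
χ² = 0.2143 + 0.0952 + 0.0238 + 0.0000 = 0.3333 ≈ 0.333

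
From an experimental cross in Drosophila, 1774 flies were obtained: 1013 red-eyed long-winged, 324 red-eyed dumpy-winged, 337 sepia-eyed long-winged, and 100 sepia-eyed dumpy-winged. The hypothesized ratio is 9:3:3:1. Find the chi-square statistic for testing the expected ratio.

1.577

Expected counts for N = 1774 under a 9:3:3:1 ratio (total parts = 16):
  red-eyed long-winged: 1774 × 9/16 = 997.875
  red-eyed dumpy-winged: 1774 × 3/16 = 332.625
  sepia-eyed long-winged: 1774 × 3/16 = 332.625
  sepia-eyed dumpy-winged: 1774 × 1/16 = 110.875
χ² = Σ (O − E)² / E
  red-eyed long-winged: (1013 − 997.875)² / 997.875 = 0.2293
  red-eyed dumpy-winged: (324 − 332.625)² / 332.625 = 0.2236
  sepia-eyed long-winged: (337 − 332.625)² / 332.625 = 0.0575
  sepia-eyed dumpy-winged: (100 − 110.875)² / 110.875 = 1.0667
χ² = 0.2293 + 0.2236 + 0.0575 + 1.0667 = 1.5771 ≈ 1.577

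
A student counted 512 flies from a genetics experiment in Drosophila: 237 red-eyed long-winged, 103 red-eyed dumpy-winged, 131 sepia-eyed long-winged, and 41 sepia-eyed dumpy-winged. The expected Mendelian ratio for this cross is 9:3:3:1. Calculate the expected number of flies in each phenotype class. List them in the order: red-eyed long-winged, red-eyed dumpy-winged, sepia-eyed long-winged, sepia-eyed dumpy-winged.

Expected counts for N = 512 under a 9:3:3:1 ratio (total parts = 16):
  red-eyed long-winged: 512 × 9/16 = 288
  red-eyed dumpy-winged: 512 × 3/16 = 96
  sepia-eyed long-winged: 512 × 3/16 = 96
  sepia-eyed dumpy-winged: 512 × 1/16 = 32

288, 96, 96, 32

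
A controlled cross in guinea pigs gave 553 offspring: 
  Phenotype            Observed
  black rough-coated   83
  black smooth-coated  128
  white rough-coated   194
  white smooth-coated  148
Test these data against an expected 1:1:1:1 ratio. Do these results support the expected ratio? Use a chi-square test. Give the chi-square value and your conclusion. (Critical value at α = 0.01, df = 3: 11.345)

46.009; not consistent

Under the 1:1:1:1 hypothesis (Σ ratio = 4, N = 553):
  black rough-coated: 553 × 1/4 = 138.25
  black smooth-coated: 553 × 1/4 = 138.25
  white rough-coated: 553 × 1/4 = 138.25
  white smooth-coated: 553 × 1/4 = 138.25
χ² = Σ (O − E)² / E
  black rough-coated: (83 − 138.25)² / 138.25 = 22.0800
  black smooth-coated: (128 − 138.25)² / 138.25 = 0.7599
  white rough-coated: (194 − 138.25)² / 138.25 = 22.4815
  white smooth-coated: (148 − 138.25)² / 138.25 = 0.6876
χ² = 22.0800 + 0.7599 + 22.4815 + 0.6876 = 46.009
Degrees of freedom = 4 − 1 = 3; critical value at α = 0.01 is 11.345.
Since 46.009 > 11.345, we reject the null hypothesis — the data do not fit the 1:1:1:1 ratio.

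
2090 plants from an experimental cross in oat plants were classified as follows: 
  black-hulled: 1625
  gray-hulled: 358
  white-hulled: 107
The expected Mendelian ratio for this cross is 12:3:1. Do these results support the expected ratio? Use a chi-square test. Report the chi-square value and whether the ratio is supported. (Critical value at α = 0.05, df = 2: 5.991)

Expected counts for N = 2090 under a 12:3:1 ratio (total parts = 16):
  black-hulled: 2090 × 12/16 = 1567.5
  gray-hulled: 2090 × 3/16 = 391.875
  white-hulled: 2090 × 1/16 = 130.625
χ² = Σ (O − E)² / E
  black-hulled: (1625 − 1567.5)² / 1567.5 = 2.1093
  gray-hulled: (358 − 391.875)² / 391.875 = 2.9283
  white-hulled: (107 − 130.625)² / 130.625 = 4.2728
χ² = 2.1093 + 2.9283 + 4.2728 = 9.3104 ≈ 9.310
Degrees of freedom = 3 − 1 = 2; critical value at α = 0.05 is 5.991.
Since 9.310 > 5.991, we reject the null hypothesis — the data do not fit the 12:3:1 ratio.

9.310; not consistent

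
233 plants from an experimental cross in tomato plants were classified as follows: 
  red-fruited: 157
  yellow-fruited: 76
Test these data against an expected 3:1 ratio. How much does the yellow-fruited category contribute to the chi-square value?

The 3:1 ratio has 4 parts, so with N = 233 the expected counts are:
  red-fruited: 233 × 3/4 = 174.75
  yellow-fruited: 233 × 1/4 = 58.25
Contribution of yellow-fruited: (76 − 58.25)² / 58.25 = 5.4088

5.409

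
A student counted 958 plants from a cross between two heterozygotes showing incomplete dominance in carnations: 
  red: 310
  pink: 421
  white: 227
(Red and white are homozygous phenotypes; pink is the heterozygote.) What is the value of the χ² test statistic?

With incomplete dominance, a heterozygote × heterozygote cross gives a 1:2:1 phenotypic ratio.
Under the 1:2:1 hypothesis (Σ ratio = 4, N = 958):
  red: 958 × 1/4 = 239.5
  pink: 958 × 2/4 = 479
  white: 958 × 1/4 = 239.5
χ² = Σ (O − E)² / E
  red: (310 − 239.5)² / 239.5 = 20.7526
  pink: (421 − 479)² / 479 = 7.0230
  white: (227 − 239.5)² / 239.5 = 0.6524
χ² = 20.7526 + 7.0230 + 0.6524 = 28.428

28.428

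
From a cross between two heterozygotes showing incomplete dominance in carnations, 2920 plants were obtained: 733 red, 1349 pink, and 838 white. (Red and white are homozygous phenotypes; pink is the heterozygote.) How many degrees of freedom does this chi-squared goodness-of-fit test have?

With incomplete dominance, a heterozygote × heterozygote cross gives a 1:2:1 phenotypic ratio.
A goodness-of-fit test with 3 phenotype classes has df = 3 − 1 = 2.

2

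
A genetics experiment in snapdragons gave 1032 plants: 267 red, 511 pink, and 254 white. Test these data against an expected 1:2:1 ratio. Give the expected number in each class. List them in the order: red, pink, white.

258, 516, 258

Total ratio parts = 4. Expected numbers out of 1032:
  red: 1032 × 1/4 = 258
  pink: 1032 × 2/4 = 516
  white: 1032 × 1/4 = 258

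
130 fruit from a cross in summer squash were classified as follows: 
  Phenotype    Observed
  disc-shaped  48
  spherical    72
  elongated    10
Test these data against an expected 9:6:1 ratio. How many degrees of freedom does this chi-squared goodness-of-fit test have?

A goodness-of-fit test with 3 phenotype classes has df = 3 − 1 = 2.

2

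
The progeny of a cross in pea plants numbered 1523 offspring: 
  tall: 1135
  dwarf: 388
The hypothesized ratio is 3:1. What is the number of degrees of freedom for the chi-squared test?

1

A goodness-of-fit test with 2 phenotype classes has df = 2 − 1 = 1.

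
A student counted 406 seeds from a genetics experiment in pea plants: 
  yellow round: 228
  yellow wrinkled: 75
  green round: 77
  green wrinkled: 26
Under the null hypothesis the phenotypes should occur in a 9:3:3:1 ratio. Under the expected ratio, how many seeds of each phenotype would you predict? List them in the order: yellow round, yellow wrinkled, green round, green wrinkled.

228.375, 76.125, 76.125, 25.375

Expected counts for N = 406 under a 9:3:3:1 ratio (total parts = 16):
  yellow round: 406 × 9/16 = 228.375
  yellow wrinkled: 406 × 3/16 = 76.125
  green round: 406 × 3/16 = 76.125
  green wrinkled: 406 × 1/16 = 25.375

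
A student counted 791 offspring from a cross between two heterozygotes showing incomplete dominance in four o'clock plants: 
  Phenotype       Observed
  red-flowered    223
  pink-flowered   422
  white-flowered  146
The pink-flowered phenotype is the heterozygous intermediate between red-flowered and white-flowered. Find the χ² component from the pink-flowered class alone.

With incomplete dominance, a heterozygote × heterozygote cross gives a 1:2:1 phenotypic ratio.
Total ratio parts = 4. Expected numbers out of 791:
  red-flowered: 791 × 1/4 = 197.75
  pink-flowered: 791 × 2/4 = 395.5
  white-flowered: 791 × 1/4 = 197.75
Contribution of pink-flowered: (422 − 395.5)² / 395.5 = 1.7756

1.776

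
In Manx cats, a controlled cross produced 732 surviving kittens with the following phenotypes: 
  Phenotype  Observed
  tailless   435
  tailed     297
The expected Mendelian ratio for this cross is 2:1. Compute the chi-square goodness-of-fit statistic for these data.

Expected counts for N = 732 under a 2:1 ratio (total parts = 3):
  tailless: 732 × 2/3 = 488
  tailed: 732 × 1/3 = 244
χ² = Σ (O − E)² / E
  tailless: (435 − 488)² / 488 = 5.7561
  tailed: (297 − 244)² / 244 = 11.5123
χ² = 5.7561 + 11.5123 = 17.2684 ≈ 17.268

17.268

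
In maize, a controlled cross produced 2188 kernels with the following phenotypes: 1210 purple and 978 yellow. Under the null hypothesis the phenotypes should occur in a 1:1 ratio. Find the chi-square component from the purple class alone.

12.300

The 1:1 ratio has 2 parts, so with N = 2188 the expected counts are:
  purple: 2188 × 1/2 = 1094
  yellow: 2188 × 1/2 = 1094
Contribution of purple: (1210 − 1094)² / 1094 = 12.2998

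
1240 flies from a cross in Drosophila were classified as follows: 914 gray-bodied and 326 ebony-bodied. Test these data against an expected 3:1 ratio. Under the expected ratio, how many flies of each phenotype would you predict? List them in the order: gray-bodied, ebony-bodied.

930, 310

Total ratio parts = 4. Expected numbers out of 1240:
  gray-bodied: 1240 × 3/4 = 930
  ebony-bodied: 1240 × 1/4 = 310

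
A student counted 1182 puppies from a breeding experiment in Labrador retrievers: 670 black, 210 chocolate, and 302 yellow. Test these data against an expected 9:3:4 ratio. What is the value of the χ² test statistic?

0.792

The 9:3:4 ratio has 16 parts, so with N = 1182 the expected counts are:
  black: 1182 × 9/16 = 664.875
  chocolate: 1182 × 3/16 = 221.625
  yellow: 1182 × 4/16 = 295.5
χ² = Σ (O − E)² / E
  black: (670 − 664.875)² / 664.875 = 0.0395
  chocolate: (210 − 221.625)² / 221.625 = 0.6098
  yellow: (302 − 295.5)² / 295.5 = 0.1430
χ² = 0.0395 + 0.6098 + 0.1430 = 0.7923 ≈ 0.792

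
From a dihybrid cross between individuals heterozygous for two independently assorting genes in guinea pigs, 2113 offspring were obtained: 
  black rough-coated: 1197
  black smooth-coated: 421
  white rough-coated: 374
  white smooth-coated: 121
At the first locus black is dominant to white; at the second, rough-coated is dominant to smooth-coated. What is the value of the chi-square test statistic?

3.783

A dihybrid F₂ with independent assortment and complete dominance at both loci gives a 9:3:3:1 phenotypic ratio.
The 9:3:3:1 ratio has 16 parts, so with N = 2113 the expected counts are:
  black rough-coated: 2113 × 9/16 = 1188.5625
  black smooth-coated: 2113 × 3/16 = 396.1875
  white rough-coated: 2113 × 3/16 = 396.1875
  white smooth-coated: 2113 × 1/16 = 132.0625
χ² = Σ (O − E)² / E
  black rough-coated: (1197 − 1188.5625)² / 1188.5625 = 0.0599
  black smooth-coated: (421 − 396.1875)² / 396.1875 = 1.5540
  white rough-coated: (374 − 396.1875)² / 396.1875 = 1.2426
  white smooth-coated: (121 − 132.0625)² / 132.0625 = 0.9267
χ² = 0.0599 + 1.5540 + 1.2426 + 0.9267 = 3.7832 ≈ 3.783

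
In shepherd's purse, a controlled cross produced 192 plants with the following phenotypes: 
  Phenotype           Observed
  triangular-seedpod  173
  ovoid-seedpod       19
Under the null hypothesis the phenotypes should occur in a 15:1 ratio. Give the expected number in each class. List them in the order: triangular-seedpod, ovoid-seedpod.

The 15:1 ratio has 16 parts, so with N = 192 the expected counts are:
  triangular-seedpod: 192 × 15/16 = 180
  ovoid-seedpod: 192 × 1/16 = 12

180, 12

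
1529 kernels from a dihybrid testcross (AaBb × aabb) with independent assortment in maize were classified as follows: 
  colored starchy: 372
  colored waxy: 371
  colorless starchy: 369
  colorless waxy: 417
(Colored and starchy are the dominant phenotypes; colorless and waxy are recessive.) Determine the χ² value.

A dihybrid testcross with independent assortment gives a 1:1:1:1 ratio.
The 1:1:1:1 ratio has 4 parts, so with N = 1529 the expected counts are:
  colored starchy: 1529 × 1/4 = 382.25
  colored waxy: 1529 × 1/4 = 382.25
  colorless starchy: 1529 × 1/4 = 382.25
  colorless waxy: 1529 × 1/4 = 382.25
χ² = Σ (O − E)² / E
  colored starchy: (372 − 382.25)² / 382.25 = 0.2749
  colored waxy: (371 − 382.25)² / 382.25 = 0.3311
  colorless starchy: (369 − 382.25)² / 382.25 = 0.4593
  colorless waxy: (417 − 382.25)² / 382.25 = 3.1591
χ² = 0.2749 + 0.3311 + 0.4593 + 3.1591 = 4.2244 ≈ 4.224

4.224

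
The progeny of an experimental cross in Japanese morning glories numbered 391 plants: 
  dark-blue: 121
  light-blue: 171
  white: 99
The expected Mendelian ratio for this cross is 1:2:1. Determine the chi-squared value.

The 1:2:1 ratio has 4 parts, so with N = 391 the expected counts are:
  dark-blue: 391 × 1/4 = 97.75
  light-blue: 391 × 2/4 = 195.5
  white: 391 × 1/4 = 97.75
χ² = Σ (O − E)² / E
  dark-blue: (121 − 97.75)² / 97.75 = 5.5301
  light-blue: (171 − 195.5)² / 195.5 = 3.0703
  white: (99 − 97.75)² / 97.75 = 0.0160
χ² = 5.5301 + 3.0703 + 0.0160 = 8.6164 ≈ 8.616

8.616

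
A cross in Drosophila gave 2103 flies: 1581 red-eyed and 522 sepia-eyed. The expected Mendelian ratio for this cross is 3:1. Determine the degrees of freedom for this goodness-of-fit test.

A goodness-of-fit test with 2 phenotype classes has df = 2 − 1 = 1.

1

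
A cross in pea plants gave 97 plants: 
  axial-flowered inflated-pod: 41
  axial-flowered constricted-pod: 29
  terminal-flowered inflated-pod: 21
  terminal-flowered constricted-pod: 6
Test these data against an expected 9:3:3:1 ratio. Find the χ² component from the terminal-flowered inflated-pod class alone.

The 9:3:3:1 ratio has 16 parts, so with N = 97 the expected counts are:
  axial-flowered inflated-pod: 97 × 9/16 = 54.5625
  axial-flowered constricted-pod: 97 × 3/16 = 18.1875
  terminal-flowered inflated-pod: 97 × 3/16 = 18.1875
  terminal-flowered constricted-pod: 97 × 1/16 = 6.0625
Contribution of terminal-flowered inflated-pod: (21 − 18.1875)² / 18.1875 = 0.4349

0.435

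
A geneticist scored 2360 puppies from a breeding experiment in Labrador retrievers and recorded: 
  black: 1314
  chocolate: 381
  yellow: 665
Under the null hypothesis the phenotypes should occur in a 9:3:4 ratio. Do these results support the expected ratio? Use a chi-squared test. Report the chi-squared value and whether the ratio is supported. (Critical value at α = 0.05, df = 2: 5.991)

Total ratio parts = 16. Expected numbers out of 2360:
  black: 2360 × 9/16 = 1327.5
  chocolate: 2360 × 3/16 = 442.5
  yellow: 2360 × 4/16 = 590
χ² = Σ (O − E)² / E
  black: (1314 − 1327.5)² / 1327.5 = 0.1373
  chocolate: (381 − 442.5)² / 442.5 = 8.5475
  yellow: (665 − 590)² / 590 = 9.5339
χ² = 0.1373 + 8.5475 + 9.5339 = 18.2187 ≈ 18.219
Degrees of freedom = 3 − 1 = 2; critical value at α = 0.05 is 5.991.
Since 18.219 > 5.991, we reject the null hypothesis — the data do not fit the 9:3:4 ratio.

18.219; not consistent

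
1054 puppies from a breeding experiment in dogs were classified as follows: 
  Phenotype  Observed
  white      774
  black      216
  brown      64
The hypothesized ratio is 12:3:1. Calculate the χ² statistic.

The 12:3:1 ratio has 16 parts, so with N = 1054 the expected counts are:
  white: 1054 × 12/16 = 790.5
  black: 1054 × 3/16 = 197.625
  brown: 1054 × 1/16 = 65.875
χ² = Σ (O − E)² / E
  white: (774 − 790.5)² / 790.5 = 0.3444
  black: (216 − 197.625)² / 197.625 = 1.7085
  brown: (64 − 65.875)² / 65.875 = 0.0534
χ² = 0.3444 + 1.7085 + 0.0534 = 2.1063 ≈ 2.106

2.106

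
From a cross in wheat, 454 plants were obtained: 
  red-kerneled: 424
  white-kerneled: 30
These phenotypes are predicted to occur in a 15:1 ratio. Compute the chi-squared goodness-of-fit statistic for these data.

The 15:1 ratio has 16 parts, so with N = 454 the expected counts are:
  red-kerneled: 454 × 15/16 = 425.625
  white-kerneled: 454 × 1/16 = 28.375
χ² = Σ (O − E)² / E
  red-kerneled: (424 − 425.625)² / 425.625 = 0.0062
  white-kerneled: (30 − 28.375)² / 28.375 = 0.0931
χ² = 0.0062 + 0.0931 = 0.0993 ≈ 0.099

0.099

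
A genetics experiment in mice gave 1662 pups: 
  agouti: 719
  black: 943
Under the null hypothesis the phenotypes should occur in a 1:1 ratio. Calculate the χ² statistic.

The 1:1 ratio has 2 parts, so with N = 1662 the expected counts are:
  agouti: 1662 × 1/2 = 831
  black: 1662 × 1/2 = 831
χ² = Σ (O − E)² / E
  agouti: (719 − 831)² / 831 = 15.0951
  black: (943 − 831)² / 831 = 15.0951
χ² = 15.0951 + 15.0951 = 30.1902 ≈ 30.190

30.190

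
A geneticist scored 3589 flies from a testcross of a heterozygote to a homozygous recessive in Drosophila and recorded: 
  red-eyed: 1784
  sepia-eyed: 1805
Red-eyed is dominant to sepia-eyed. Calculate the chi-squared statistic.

A testcross of a heterozygote (Aa × aa) gives a 1:1 phenotypic ratio.
Under the 1:1 hypothesis (Σ ratio = 2, N = 3589):
  red-eyed: 3589 × 1/2 = 1794.5
  sepia-eyed: 3589 × 1/2 = 1794.5
χ² = Σ (O − E)² / E
  red-eyed: (1784 − 1794.5)² / 1794.5 = 0.0614
  sepia-eyed: (1805 − 1794.5)² / 1794.5 = 0.0614
χ² = 0.0614 + 0.0614 = 0.1228 ≈ 0.123

0.123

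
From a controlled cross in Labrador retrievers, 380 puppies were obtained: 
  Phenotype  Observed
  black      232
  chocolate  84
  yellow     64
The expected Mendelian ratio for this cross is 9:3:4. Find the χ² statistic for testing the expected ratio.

13.956

Under the 9:3:4 hypothesis (Σ ratio = 16, N = 380):
  black: 380 × 9/16 = 213.75
  chocolate: 380 × 3/16 = 71.25
  yellow: 380 × 4/16 = 95
χ² = Σ (O − E)² / E
  black: (232 − 213.75)² / 213.75 = 1.5582
  chocolate: (84 − 71.25)² / 71.25 = 2.2816
  yellow: (64 − 95)² / 95 = 10.1158
χ² = 1.5582 + 2.2816 + 10.1158 = 13.9556 ≈ 13.956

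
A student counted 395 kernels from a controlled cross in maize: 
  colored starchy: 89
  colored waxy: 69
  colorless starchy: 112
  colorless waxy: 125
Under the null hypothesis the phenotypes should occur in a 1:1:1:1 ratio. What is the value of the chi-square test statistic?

Under the 1:1:1:1 hypothesis (Σ ratio = 4, N = 395):
  colored starchy: 395 × 1/4 = 98.75
  colored waxy: 395 × 1/4 = 98.75
  colorless starchy: 395 × 1/4 = 98.75
  colorless waxy: 395 × 1/4 = 98.75
χ² = Σ (O − E)² / E
  colored starchy: (89 − 98.75)² / 98.75 = 0.9627
  colored waxy: (69 − 98.75)² / 98.75 = 8.9627
  colorless starchy: (112 − 98.75)² / 98.75 = 1.7778
  colorless waxy: (125 − 98.75)² / 98.75 = 6.9778
χ² = 0.9627 + 8.9627 + 1.7778 + 6.9778 = 18.681

18.681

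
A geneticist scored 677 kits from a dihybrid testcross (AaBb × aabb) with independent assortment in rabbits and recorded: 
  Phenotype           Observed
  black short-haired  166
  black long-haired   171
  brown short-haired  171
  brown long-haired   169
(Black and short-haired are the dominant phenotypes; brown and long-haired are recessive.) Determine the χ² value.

0.099

A dihybrid testcross with independent assortment gives a 1:1:1:1 ratio.
The 1:1:1:1 ratio has 4 parts, so with N = 677 the expected counts are:
  black short-haired: 677 × 1/4 = 169.25
  black long-haired: 677 × 1/4 = 169.25
  brown short-haired: 677 × 1/4 = 169.25
  brown long-haired: 677 × 1/4 = 169.25
χ² = Σ (O − E)² / E
  black short-haired: (166 − 169.25)² / 169.25 = 0.0624
  black long-haired: (171 − 169.25)² / 169.25 = 0.0181
  brown short-haired: (171 − 169.25)² / 169.25 = 0.0181
  brown long-haired: (169 − 169.25)² / 169.25 = 0.0004
χ² = 0.0624 + 0.0181 + 0.0181 + 0.0004 = 0.099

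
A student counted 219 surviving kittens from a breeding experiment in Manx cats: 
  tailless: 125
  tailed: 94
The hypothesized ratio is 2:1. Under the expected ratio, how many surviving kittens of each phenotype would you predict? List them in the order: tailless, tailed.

146, 73

Under the 2:1 hypothesis (Σ ratio = 3, N = 219):
  tailless: 219 × 2/3 = 146
  tailed: 219 × 1/3 = 73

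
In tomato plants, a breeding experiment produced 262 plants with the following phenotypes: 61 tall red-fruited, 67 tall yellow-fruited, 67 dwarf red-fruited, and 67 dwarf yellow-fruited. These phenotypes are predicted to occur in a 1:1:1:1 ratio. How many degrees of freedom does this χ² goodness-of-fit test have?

3

A goodness-of-fit test with 4 phenotype classes has df = 4 − 1 = 3.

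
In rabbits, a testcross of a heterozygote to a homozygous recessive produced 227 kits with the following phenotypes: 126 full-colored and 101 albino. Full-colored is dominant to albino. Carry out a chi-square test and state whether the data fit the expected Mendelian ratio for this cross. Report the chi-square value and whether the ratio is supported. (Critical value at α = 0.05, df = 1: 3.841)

A testcross of a heterozygote (Aa × aa) gives a 1:1 phenotypic ratio.
The 1:1 ratio has 2 parts, so with N = 227 the expected counts are:
  full-colored: 227 × 1/2 = 113.5
  albino: 227 × 1/2 = 113.5
χ² = Σ (O − E)² / E
  full-colored: (126 − 113.5)² / 113.5 = 1.3767
  albino: (101 − 113.5)² / 113.5 = 1.3767
χ² = 1.3767 + 1.3767 = 2.7534 ≈ 2.753
Degrees of freedom = 2 − 1 = 1; critical value at α = 0.05 is 3.841.
Since 2.753 < 3.841, we fail to reject the null hypothesis — the data are consistent with the 1:1 ratio.

2.753; consistent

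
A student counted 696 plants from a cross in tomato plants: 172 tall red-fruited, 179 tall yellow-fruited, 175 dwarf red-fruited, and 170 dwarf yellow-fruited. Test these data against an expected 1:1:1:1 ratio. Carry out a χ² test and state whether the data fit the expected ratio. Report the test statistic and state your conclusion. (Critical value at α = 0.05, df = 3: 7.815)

Expected counts for N = 696 under a 1:1:1:1 ratio (total parts = 4):
  tall red-fruited: 696 × 1/4 = 174
  tall yellow-fruited: 696 × 1/4 = 174
  dwarf red-fruited: 696 × 1/4 = 174
  dwarf yellow-fruited: 696 × 1/4 = 174
χ² = Σ (O − E)² / E
  tall red-fruited: (172 − 174)² / 174 = 0.0230
  tall yellow-fruited: (179 − 174)² / 174 = 0.1437
  dwarf red-fruited: (175 − 174)² / 174 = 0.0057
  dwarf yellow-fruited: (170 − 174)² / 174 = 0.0920
χ² = 0.0230 + 0.1437 + 0.0057 + 0.0920 = 0.2644 ≈ 0.264
Degrees of freedom = 4 − 1 = 3; critical value at α = 0.05 is 7.815.
Since 0.264 < 7.815, we fail to reject the null hypothesis — the data are consistent with the 1:1:1:1 ratio.

0.264; consistent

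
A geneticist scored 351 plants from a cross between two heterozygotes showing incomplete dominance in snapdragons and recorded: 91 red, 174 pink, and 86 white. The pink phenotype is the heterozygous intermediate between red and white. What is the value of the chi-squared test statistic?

0.168

With incomplete dominance, a heterozygote × heterozygote cross gives a 1:2:1 phenotypic ratio.
Total ratio parts = 4. Expected numbers out of 351:
  red: 351 × 1/4 = 87.75
  pink: 351 × 2/4 = 175.5
  white: 351 × 1/4 = 87.75
χ² = Σ (O − E)² / E
  red: (91 − 87.75)² / 87.75 = 0.1204
  pink: (174 − 175.5)² / 175.5 = 0.0128
  white: (86 − 87.75)² / 87.75 = 0.0349
χ² = 0.1204 + 0.0128 + 0.0349 = 0.1681 ≈ 0.168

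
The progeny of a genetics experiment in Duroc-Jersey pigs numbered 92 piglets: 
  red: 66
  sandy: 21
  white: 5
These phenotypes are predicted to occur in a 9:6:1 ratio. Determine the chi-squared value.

The 9:6:1 ratio has 16 parts, so with N = 92 the expected counts are:
  red: 92 × 9/16 = 51.75
  sandy: 92 × 6/16 = 34.5
  white: 92 × 1/16 = 5.75
χ² = Σ (O − E)² / E
  red: (66 − 51.75)² / 51.75 = 3.9239
  sandy: (21 − 34.5)² / 34.5 = 5.2826
  white: (5 − 5.75)² / 5.75 = 0.0978
χ² = 3.9239 + 5.2826 + 0.0978 = 9.3043 ≈ 9.304

9.304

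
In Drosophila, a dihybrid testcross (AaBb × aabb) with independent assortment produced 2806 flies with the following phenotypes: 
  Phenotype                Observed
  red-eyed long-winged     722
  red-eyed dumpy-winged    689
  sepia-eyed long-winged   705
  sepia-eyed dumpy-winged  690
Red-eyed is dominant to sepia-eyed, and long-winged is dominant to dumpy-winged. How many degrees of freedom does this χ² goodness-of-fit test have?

A dihybrid testcross with independent assortment gives a 1:1:1:1 ratio.
A goodness-of-fit test with 4 phenotype classes has df = 4 − 1 = 3.

3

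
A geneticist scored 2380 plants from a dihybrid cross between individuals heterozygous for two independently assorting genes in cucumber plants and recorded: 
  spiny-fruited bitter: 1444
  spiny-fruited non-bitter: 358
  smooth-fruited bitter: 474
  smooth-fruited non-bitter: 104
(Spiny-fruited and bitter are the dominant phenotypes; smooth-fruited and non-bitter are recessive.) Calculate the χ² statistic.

A dihybrid F₂ with independent assortment and complete dominance at both loci gives a 9:3:3:1 phenotypic ratio.
The 9:3:3:1 ratio has 16 parts, so with N = 2380 the expected counts are:
  spiny-fruited bitter: 2380 × 9/16 = 1338.75
  spiny-fruited non-bitter: 2380 × 3/16 = 446.25
  smooth-fruited bitter: 2380 × 3/16 = 446.25
  smooth-fruited non-bitter: 2380 × 1/16 = 148.75
χ² = Σ (O − E)² / E
  spiny-fruited bitter: (1444 − 1338.75)² / 1338.75 = 8.2746
  spiny-fruited non-bitter: (358 − 446.25)² / 446.25 = 17.4522
  smooth-fruited bitter: (474 − 446.25)² / 446.25 = 1.7256
  smooth-fruited non-bitter: (104 − 148.75)² / 148.75 = 13.4626
χ² = 8.2746 + 17.4522 + 1.7256 + 13.4626 = 40.915

40.915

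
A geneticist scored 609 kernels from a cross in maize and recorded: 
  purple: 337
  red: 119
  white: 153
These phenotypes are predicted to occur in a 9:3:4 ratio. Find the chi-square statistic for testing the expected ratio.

0.297

Under the 9:3:4 hypothesis (Σ ratio = 16, N = 609):
  purple: 609 × 9/16 = 342.5625
  red: 609 × 3/16 = 114.1875
  white: 609 × 4/16 = 152.25
χ² = Σ (O − E)² / E
  purple: (337 − 342.5625)² / 342.5625 = 0.0903
  red: (119 − 114.1875)² / 114.1875 = 0.2028
  white: (153 − 152.25)² / 152.25 = 0.0037
χ² = 0.0903 + 0.2028 + 0.0037 = 0.2968 ≈ 0.297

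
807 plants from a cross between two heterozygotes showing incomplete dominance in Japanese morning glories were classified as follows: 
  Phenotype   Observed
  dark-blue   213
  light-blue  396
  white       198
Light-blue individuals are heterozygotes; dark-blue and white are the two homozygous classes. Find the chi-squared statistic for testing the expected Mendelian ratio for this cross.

0.836

With incomplete dominance, a heterozygote × heterozygote cross gives a 1:2:1 phenotypic ratio.
Expected counts for N = 807 under a 1:2:1 ratio (total parts = 4):
  dark-blue: 807 × 1/4 = 201.75
  light-blue: 807 × 2/4 = 403.5
  white: 807 × 1/4 = 201.75
χ² = Σ (O − E)² / E
  dark-blue: (213 − 201.75)² / 201.75 = 0.6273
  light-blue: (396 − 403.5)² / 403.5 = 0.1394
  white: (198 − 201.75)² / 201.75 = 0.0697
χ² = 0.6273 + 0.1394 + 0.0697 = 0.8364 ≈ 0.836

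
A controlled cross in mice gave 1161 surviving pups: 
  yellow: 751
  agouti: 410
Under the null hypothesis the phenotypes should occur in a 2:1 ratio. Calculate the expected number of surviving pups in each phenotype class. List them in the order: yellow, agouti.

774, 387

Under the 2:1 hypothesis (Σ ratio = 3, N = 1161):
  yellow: 1161 × 2/3 = 774
  agouti: 1161 × 1/3 = 387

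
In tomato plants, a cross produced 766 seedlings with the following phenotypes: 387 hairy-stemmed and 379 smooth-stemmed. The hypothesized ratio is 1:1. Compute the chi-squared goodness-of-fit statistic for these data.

0.084

The 1:1 ratio has 2 parts, so with N = 766 the expected counts are:
  hairy-stemmed: 766 × 1/2 = 383
  smooth-stemmed: 766 × 1/2 = 383
χ² = Σ (O − E)² / E
  hairy-stemmed: (387 − 383)² / 383 = 0.0418
  smooth-stemmed: (379 − 383)² / 383 = 0.0418
χ² = 0.0418 + 0.0418 = 0.0836 ≈ 0.084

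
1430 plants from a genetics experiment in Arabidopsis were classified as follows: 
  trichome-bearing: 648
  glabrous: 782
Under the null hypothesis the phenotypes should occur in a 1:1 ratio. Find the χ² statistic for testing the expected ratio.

The 1:1 ratio has 2 parts, so with N = 1430 the expected counts are:
  trichome-bearing: 1430 × 1/2 = 715
  glabrous: 1430 × 1/2 = 715
χ² = Σ (O − E)² / E
  trichome-bearing: (648 − 715)² / 715 = 6.2783
  glabrous: (782 − 715)² / 715 = 6.2783
χ² = 6.2783 + 6.2783 = 12.5566 ≈ 12.557

12.557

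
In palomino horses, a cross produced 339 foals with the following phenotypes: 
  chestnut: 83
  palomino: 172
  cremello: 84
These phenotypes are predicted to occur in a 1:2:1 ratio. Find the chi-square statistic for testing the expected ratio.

0.080

Under the 1:2:1 hypothesis (Σ ratio = 4, N = 339):
  chestnut: 339 × 1/4 = 84.75
  palomino: 339 × 2/4 = 169.5
  cremello: 339 × 1/4 = 84.75
χ² = Σ (O − E)² / E
  chestnut: (83 − 84.75)² / 84.75 = 0.0361
  palomino: (172 − 169.5)² / 169.5 = 0.0369
  cremello: (84 − 84.75)² / 84.75 = 0.0066
χ² = 0.0361 + 0.0369 + 0.0066 = 0.0796 ≈ 0.080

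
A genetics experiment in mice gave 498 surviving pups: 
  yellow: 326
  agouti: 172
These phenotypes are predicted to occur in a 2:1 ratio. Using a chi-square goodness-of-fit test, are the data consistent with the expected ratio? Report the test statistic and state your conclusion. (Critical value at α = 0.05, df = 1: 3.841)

Under the 2:1 hypothesis (Σ ratio = 3, N = 498):
  yellow: 498 × 2/3 = 332
  agouti: 498 × 1/3 = 166
χ² = Σ (O − E)² / E
  yellow: (326 − 332)² / 332 = 0.1084
  agouti: (172 − 166)² / 166 = 0.2169
χ² = 0.1084 + 0.2169 = 0.3253 ≈ 0.325
Degrees of freedom = 2 − 1 = 1; critical value at α = 0.05 is 3.841.
Since 0.325 < 3.841, we fail to reject the null hypothesis — the data are consistent with the 2:1 ratio.

0.325; consistent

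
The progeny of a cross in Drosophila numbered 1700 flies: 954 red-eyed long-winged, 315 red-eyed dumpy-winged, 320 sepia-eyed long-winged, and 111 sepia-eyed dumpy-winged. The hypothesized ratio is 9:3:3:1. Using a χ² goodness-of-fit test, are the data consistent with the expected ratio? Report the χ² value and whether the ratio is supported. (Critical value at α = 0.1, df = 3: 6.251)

Expected counts for N = 1700 under a 9:3:3:1 ratio (total parts = 16):
  red-eyed long-winged: 1700 × 9/16 = 956.25
  red-eyed dumpy-winged: 1700 × 3/16 = 318.75
  sepia-eyed long-winged: 1700 × 3/16 = 318.75
  sepia-eyed dumpy-winged: 1700 × 1/16 = 106.25
χ² = Σ (O − E)² / E
  red-eyed long-winged: (954 − 956.25)² / 956.25 = 0.0053
  red-eyed dumpy-winged: (315 − 318.75)² / 318.75 = 0.0441
  sepia-eyed long-winged: (320 − 318.75)² / 318.75 = 0.0049
  sepia-eyed dumpy-winged: (111 − 106.25)² / 106.25 = 0.2124
χ² = 0.0053 + 0.0441 + 0.0049 + 0.2124 = 0.2667 ≈ 0.267
Degrees of freedom = 4 − 1 = 3; critical value at α = 0.1 is 6.251.
Since 0.267 < 6.251, we fail to reject the null hypothesis — the data are consistent with the 9:3:3:1 ratio.

0.267; consistent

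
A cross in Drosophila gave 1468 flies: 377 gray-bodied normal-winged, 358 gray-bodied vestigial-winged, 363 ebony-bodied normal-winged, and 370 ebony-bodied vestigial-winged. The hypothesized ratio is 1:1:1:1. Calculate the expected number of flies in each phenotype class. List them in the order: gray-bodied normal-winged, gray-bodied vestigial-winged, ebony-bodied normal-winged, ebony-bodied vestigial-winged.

367, 367, 367, 367

The 1:1:1:1 ratio has 4 parts, so with N = 1468 the expected counts are:
  gray-bodied normal-winged: 1468 × 1/4 = 367
  gray-bodied vestigial-winged: 1468 × 1/4 = 367
  ebony-bodied normal-winged: 1468 × 1/4 = 367
  ebony-bodied vestigial-winged: 1468 × 1/4 = 367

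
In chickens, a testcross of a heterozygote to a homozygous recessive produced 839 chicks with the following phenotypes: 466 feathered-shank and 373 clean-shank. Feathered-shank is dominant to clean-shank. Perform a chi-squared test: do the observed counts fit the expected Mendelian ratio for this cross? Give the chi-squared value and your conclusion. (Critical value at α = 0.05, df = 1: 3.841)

10.309; not consistent

A testcross of a heterozygote (Aa × aa) gives a 1:1 phenotypic ratio.
Expected counts for N = 839 under a 1:1 ratio (total parts = 2):
  feathered-shank: 839 × 1/2 = 419.5
  clean-shank: 839 × 1/2 = 419.5
χ² = Σ (O − E)² / E
  feathered-shank: (466 − 419.5)² / 419.5 = 5.1544
  clean-shank: (373 − 419.5)² / 419.5 = 5.1544
χ² = 5.1544 + 5.1544 = 10.3088 ≈ 10.309
Degrees of freedom = 2 − 1 = 1; critical value at α = 0.05 is 3.841.
Since 10.309 > 3.841, we reject the null hypothesis — the data do not fit the 1:1 ratio.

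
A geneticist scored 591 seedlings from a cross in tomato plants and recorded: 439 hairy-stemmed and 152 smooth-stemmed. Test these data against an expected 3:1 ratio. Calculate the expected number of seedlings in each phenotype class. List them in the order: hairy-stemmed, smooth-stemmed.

The 3:1 ratio has 4 parts, so with N = 591 the expected counts are:
  hairy-stemmed: 591 × 3/4 = 443.25
  smooth-stemmed: 591 × 1/4 = 147.75

443.25, 147.75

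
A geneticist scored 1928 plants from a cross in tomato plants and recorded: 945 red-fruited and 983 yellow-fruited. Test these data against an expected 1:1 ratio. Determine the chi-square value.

0.749

Total ratio parts = 2. Expected numbers out of 1928:
  red-fruited: 1928 × 1/2 = 964
  yellow-fruited: 1928 × 1/2 = 964
χ² = Σ (O − E)² / E
  red-fruited: (945 − 964)² / 964 = 0.3745
  yellow-fruited: (983 − 964)² / 964 = 0.3745
χ² = 0.3745 + 0.3745 = 0.749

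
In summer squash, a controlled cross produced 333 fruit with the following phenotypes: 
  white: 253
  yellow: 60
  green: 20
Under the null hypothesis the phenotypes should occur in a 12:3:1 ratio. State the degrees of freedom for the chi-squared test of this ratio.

2

A goodness-of-fit test with 3 phenotype classes has df = 3 − 1 = 2.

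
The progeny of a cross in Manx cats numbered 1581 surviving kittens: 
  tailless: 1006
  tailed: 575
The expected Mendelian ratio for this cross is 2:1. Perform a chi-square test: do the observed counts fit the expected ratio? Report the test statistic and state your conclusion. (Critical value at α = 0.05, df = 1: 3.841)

Total ratio parts = 3. Expected numbers out of 1581:
  tailless: 1581 × 2/3 = 1054
  tailed: 1581 × 1/3 = 527
χ² = Σ (O − E)² / E
  tailless: (1006 − 1054)² / 1054 = 2.1860
  tailed: (575 − 527)² / 527 = 4.3719
χ² = 2.1860 + 4.3719 = 6.5579 ≈ 6.558
Degrees of freedom = 2 − 1 = 1; critical value at α = 0.05 is 3.841.
Since 6.558 > 3.841, we reject the null hypothesis — the data do not fit the 2:1 ratio.

6.558; not consistent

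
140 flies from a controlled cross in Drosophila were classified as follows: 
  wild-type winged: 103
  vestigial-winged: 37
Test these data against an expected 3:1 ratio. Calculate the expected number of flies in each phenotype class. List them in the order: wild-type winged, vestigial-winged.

The 3:1 ratio has 4 parts, so with N = 140 the expected counts are:
  wild-type winged: 140 × 3/4 = 105
  vestigial-winged: 140 × 1/4 = 35

105, 35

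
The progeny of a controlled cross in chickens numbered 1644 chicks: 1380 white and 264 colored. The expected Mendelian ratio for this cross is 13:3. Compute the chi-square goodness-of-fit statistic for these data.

7.818

The 13:3 ratio has 16 parts, so with N = 1644 the expected counts are:
  white: 1644 × 13/16 = 1335.75
  colored: 1644 × 3/16 = 308.25
χ² = Σ (O − E)² / E
  white: (1380 − 1335.75)² / 1335.75 = 1.4659
  colored: (264 − 308.25)² / 308.25 = 6.3522
χ² = 1.4659 + 6.3522 = 7.8181 ≈ 7.818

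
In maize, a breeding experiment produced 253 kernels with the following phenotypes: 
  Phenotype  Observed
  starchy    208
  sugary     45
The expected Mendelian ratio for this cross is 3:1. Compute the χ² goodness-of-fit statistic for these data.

7.021

Under the 3:1 hypothesis (Σ ratio = 4, N = 253):
  starchy: 253 × 3/4 = 189.75
  sugary: 253 × 1/4 = 63.25
χ² = Σ (O − E)² / E
  starchy: (208 − 189.75)² / 189.75 = 1.7553
  sugary: (45 − 63.25)² / 63.25 = 5.2658
χ² = 1.7553 + 5.2658 = 7.0211 ≈ 7.021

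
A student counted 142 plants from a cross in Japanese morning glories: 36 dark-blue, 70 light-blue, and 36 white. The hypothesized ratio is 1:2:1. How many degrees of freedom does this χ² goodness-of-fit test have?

A goodness-of-fit test with 3 phenotype classes has df = 3 − 1 = 2.

2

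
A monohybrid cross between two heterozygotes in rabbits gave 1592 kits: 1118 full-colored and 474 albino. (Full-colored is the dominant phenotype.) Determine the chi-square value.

19.350

For a monohybrid cross between heterozygotes with complete dominance, the expected phenotypic ratio is 3:1.
The 3:1 ratio has 4 parts, so with N = 1592 the expected counts are:
  full-colored: 1592 × 3/4 = 1194
  albino: 1592 × 1/4 = 398
χ² = Σ (O − E)² / E
  full-colored: (1118 − 1194)² / 1194 = 4.8375
  albino: (474 − 398)² / 398 = 14.5126
χ² = 4.8375 + 14.5126 = 19.3501 ≈ 19.350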